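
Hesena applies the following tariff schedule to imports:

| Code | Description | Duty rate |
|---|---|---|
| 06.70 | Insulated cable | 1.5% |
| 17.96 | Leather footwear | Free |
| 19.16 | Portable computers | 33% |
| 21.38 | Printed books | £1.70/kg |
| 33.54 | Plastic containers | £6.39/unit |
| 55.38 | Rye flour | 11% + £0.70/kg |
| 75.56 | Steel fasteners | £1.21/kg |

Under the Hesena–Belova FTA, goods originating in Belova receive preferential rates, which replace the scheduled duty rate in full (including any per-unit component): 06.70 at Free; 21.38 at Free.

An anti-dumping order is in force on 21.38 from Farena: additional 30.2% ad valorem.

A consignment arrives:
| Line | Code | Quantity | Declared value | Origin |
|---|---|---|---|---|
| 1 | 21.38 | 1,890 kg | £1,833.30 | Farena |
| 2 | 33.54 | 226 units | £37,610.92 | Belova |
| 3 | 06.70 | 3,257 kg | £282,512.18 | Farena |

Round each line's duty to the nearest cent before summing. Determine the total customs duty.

£9,448.48

Line 1 (21.38, Farena, 1,890 kg, £1,833.30):
Base rate for 21.38 is £1.70/kg.
21.38 has an FTA preferential rate, but origin Farena is not Belova; base rate stands.
Additional duty on 21.38 from Farena: +30.2% ad valorem. Applied ad valorem rate = 30.2%.
Duty = £1,833.30 × 30.2% + 1,890 × £1.70 = £3,766.66.
Line 2 (33.54, Belova, 226 units, £37,610.92):
Base rate for 33.54 is £6.39/unit.
Origin Belova is the FTA partner but 33.54 is not on the preference list; base rate stands.
Duty = 226 × £6.39 = £1,444.14.
Line 3 (06.70, Farena, 3,257 kg, £282,512.18):
Base rate for 06.70 is 1.5%.
06.70 has an FTA preferential rate, but origin Farena is not Belova; base rate stands.
Duty = £282,512.18 × 1.5% = £4,237.68.
Total = £3,766.66 + £1,444.14 + £4,237.68 = £9,448.48.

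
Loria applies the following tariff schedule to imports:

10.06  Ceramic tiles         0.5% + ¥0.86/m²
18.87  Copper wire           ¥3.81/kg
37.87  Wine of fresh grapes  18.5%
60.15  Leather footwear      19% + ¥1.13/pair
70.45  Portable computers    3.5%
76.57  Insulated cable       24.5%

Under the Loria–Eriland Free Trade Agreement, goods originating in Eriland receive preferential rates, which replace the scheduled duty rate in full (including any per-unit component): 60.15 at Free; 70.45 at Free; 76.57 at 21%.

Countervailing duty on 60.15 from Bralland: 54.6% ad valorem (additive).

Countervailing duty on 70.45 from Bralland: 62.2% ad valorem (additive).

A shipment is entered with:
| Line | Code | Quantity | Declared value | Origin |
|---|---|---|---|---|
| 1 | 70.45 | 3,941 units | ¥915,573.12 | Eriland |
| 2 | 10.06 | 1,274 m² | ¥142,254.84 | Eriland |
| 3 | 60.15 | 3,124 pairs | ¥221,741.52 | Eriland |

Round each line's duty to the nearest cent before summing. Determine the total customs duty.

Line 1 (70.45, Eriland, 3,941 units, ¥915,573.12):
Base rate for 70.45 is 3.5%.
Origin Eriland qualifies under the Loria–Eriland agreement and 70.45 is covered: preferential rate Free applies instead.
The additional-duty order on 70.45 targets Bralland, not Eriland; it does not apply.
Duty = ¥915,573.12 × 0% = ¥0.00.
Line 2 (10.06, Eriland, 1,274 m², ¥142,254.84):
Base rate for 10.06 is 0.5% + ¥0.86/m².
Origin Eriland is the FTA partner but 10.06 is not on the preference list; base rate stands.
Duty = ¥142,254.84 × 0.5% + 1,274 × ¥0.86 = ¥1,806.91.
Line 3 (60.15, Eriland, 3,124 pairs, ¥221,741.52):
Base rate for 60.15 is 19% + ¥1.13/pair.
Origin Eriland qualifies under the Loria–Eriland agreement and 60.15 is covered: preferential rate Free applies instead.
The additional-duty order on 60.15 targets Bralland, not Eriland; it does not apply.
Duty = ¥221,741.52 × 0% = ¥0.00.
Total = ¥0.00 + ¥1,806.91 + ¥0.00 = ¥1,806.91.

¥1,806.91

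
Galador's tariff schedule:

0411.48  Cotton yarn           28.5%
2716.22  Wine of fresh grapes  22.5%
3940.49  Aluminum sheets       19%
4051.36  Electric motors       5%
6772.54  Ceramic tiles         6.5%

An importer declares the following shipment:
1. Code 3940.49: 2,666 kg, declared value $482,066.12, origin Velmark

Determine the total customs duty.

Line 1 (3940.49, Velmark, 2,666 kg, $482,066.12):
Base rate for 3940.49 is 19%.
Duty = $482,066.12 × 19% = $91,592.56.

$91,592.56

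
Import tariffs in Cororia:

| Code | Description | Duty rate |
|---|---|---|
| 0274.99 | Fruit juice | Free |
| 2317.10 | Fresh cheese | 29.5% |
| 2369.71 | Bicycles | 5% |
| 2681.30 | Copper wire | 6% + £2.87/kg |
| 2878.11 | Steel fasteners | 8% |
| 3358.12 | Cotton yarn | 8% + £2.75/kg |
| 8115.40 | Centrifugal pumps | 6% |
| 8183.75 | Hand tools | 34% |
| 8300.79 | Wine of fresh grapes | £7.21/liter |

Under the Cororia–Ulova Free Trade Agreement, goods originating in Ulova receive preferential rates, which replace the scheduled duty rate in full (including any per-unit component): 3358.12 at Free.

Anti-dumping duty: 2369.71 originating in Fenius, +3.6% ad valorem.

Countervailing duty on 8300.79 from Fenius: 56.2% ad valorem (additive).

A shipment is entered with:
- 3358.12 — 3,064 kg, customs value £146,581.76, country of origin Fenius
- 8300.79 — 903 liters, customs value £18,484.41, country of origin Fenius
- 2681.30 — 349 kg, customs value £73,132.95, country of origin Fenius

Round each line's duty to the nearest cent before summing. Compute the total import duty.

£42,441.02

Line 1 (3358.12, Fenius, 3,064 kg, £146,581.76):
Base rate for 3358.12 is 8% + £2.75/kg.
3358.12 has an FTA preferential rate, but origin Fenius is not Ulova; base rate stands.
Duty = £146,581.76 × 8% + 3,064 × £2.75 = £20,152.54.
Line 2 (8300.79, Fenius, 903 liters, £18,484.41):
Base rate for 8300.79 is £7.21/liter.
Additional duty on 8300.79 from Fenius: +56.2% ad valorem. Applied ad valorem rate = 56.2%.
Duty = £18,484.41 × 56.2% + 903 × £7.21 = £16,898.87.
Line 3 (2681.30, Fenius, 349 kg, £73,132.95):
Base rate for 2681.30 is 6% + £2.87/kg.
Duty = £73,132.95 × 6% + 349 × £2.87 = £5,389.61.
Total = £20,152.54 + £16,898.87 + £5,389.61 = £42,441.02.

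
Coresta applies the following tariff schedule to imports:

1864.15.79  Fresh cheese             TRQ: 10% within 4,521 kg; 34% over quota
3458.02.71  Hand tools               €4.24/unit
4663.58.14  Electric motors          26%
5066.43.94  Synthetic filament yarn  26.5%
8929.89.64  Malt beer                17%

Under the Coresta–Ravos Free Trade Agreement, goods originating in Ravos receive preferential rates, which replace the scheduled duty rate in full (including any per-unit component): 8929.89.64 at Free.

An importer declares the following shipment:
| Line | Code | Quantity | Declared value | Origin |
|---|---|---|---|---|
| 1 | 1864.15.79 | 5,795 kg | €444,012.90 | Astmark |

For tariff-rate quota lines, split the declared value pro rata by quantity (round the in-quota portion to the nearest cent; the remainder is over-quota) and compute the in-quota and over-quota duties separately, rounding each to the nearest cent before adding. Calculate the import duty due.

Line 1 (1864.15.79, Astmark, 5,795 kg, €444,012.90):
Code 1864.15.79 is under a tariff-rate quota (threshold 4,521 kg). In-quota: 4,521 kg at 10%; over-quota: 1,274 kg at 34%.
Pro-rata value split: in-quota = €444,012.90 × 4,521/5,795 = €346,399.02; over-quota = €444,012.90 − €346,399.02 = €97,613.88.
In-quota duty = €346,399.02 × 10% = €34,639.90. Over-quota duty = €97,613.88 × 34% = €33,188.72.
Line duty = €34,639.90 + €33,188.72 = €67,828.62.

€67,828.62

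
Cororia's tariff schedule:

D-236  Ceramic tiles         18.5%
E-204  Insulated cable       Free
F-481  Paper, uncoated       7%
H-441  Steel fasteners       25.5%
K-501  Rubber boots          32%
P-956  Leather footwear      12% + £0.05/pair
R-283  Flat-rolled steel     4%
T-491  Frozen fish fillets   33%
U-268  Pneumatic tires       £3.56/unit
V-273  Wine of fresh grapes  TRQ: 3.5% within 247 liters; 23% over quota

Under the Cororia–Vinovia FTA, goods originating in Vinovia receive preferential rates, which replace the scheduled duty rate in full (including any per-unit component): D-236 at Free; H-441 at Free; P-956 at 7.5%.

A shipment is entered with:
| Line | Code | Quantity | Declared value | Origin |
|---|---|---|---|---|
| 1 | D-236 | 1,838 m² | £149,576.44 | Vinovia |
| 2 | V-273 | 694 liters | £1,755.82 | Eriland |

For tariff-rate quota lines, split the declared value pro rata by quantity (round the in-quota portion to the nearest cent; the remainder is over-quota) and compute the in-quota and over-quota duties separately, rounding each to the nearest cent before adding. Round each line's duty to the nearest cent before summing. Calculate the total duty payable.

Line 1 (D-236, Vinovia, 1,838 m², £149,576.44):
Base rate for D-236 is 18.5%.
Origin Vinovia qualifies under the Cororia–Vinovia agreement and D-236 is covered: preferential rate Free applies instead.
Duty = £149,576.44 × 0% = £0.00.
Line 2 (V-273, Eriland, 694 liters, £1,755.82):
Code V-273 is under a tariff-rate quota (threshold 247 liters). In-quota: 247 liters at 3.5%; over-quota: 447 liters at 23%.
Pro-rata value split: in-quota = £1,755.82 × 247/694 = £624.91; over-quota = £1,755.82 − £624.91 = £1,130.91.
In-quota duty = £624.91 × 3.5% = £21.87. Over-quota duty = £1,130.91 × 23% = £260.11.
Line duty = £21.87 + £260.11 = £281.98.
Total = £0.00 + £281.98 = £281.98.

£281.98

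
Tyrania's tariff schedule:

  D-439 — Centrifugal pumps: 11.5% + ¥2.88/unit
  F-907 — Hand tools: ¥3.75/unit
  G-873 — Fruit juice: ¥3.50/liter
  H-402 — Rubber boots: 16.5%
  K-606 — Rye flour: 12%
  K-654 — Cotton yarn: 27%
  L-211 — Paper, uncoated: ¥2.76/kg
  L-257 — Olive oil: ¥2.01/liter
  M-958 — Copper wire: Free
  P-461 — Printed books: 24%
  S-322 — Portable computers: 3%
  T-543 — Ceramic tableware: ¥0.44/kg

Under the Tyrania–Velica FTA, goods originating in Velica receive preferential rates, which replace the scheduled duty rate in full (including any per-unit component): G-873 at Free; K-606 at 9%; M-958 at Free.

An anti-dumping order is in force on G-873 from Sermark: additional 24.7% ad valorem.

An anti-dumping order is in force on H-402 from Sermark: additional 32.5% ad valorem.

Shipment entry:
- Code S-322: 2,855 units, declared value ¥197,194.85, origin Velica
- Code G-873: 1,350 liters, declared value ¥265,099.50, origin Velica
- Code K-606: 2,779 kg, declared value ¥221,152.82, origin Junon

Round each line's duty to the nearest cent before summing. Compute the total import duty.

Line 1 (S-322, Velica, 2,855 units, ¥197,194.85):
Base rate for S-322 is 3%.
Origin Velica is the FTA partner but S-322 is not on the preference list; base rate stands.
Duty = ¥197,194.85 × 3% = ¥5,915.85.
Line 2 (G-873, Velica, 1,350 liters, ¥265,099.50):
Base rate for G-873 is ¥3.50/liter.
Origin Velica qualifies under the Tyrania–Velica agreement and G-873 is covered: preferential rate Free applies instead.
The additional-duty order on G-873 targets Sermark, not Velica; it does not apply.
Duty = ¥265,099.50 × 0% = ¥0.00.
Line 3 (K-606, Junon, 2,779 kg, ¥221,152.82):
Base rate for K-606 is 12%.
K-606 has an FTA preferential rate, but origin Junon is not Velica; base rate stands.
Duty = ¥221,152.82 × 12% = ¥26,538.34.
Total = ¥5,915.85 + ¥0.00 + ¥26,538.34 = ¥32,454.19.

¥32,454.19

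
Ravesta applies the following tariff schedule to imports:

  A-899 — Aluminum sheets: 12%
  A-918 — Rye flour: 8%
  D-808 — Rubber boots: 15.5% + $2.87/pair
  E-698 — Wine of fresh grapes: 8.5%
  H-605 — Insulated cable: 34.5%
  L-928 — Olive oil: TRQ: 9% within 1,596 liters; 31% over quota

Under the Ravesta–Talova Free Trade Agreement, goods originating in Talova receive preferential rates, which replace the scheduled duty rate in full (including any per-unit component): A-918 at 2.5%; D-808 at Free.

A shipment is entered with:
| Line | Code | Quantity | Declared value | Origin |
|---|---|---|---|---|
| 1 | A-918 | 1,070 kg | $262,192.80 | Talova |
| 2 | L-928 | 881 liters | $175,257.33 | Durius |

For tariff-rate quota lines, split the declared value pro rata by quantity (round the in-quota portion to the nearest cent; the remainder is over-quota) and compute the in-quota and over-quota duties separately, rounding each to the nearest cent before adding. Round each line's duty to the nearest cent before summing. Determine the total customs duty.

$22,327.98

Line 1 (A-918, Talova, 1,070 kg, $262,192.80):
Base rate for A-918 is 8%.
Origin Talova qualifies under the Ravesta–Talova agreement and A-918 is covered: preferential rate 2.5% applies instead.
Duty = $262,192.80 × 2.5% = $6,554.82.
Line 2 (L-928, Durius, 881 liters, $175,257.33):
Code L-928 is under a tariff-rate quota (threshold 1,596 liters). Quantity 881 liters is within the quota, so the in-quota rate 9% applies to the full value.
Duty = $175,257.33 × 9% = $15,773.16.
Total = $6,554.82 + $15,773.16 = $22,327.98.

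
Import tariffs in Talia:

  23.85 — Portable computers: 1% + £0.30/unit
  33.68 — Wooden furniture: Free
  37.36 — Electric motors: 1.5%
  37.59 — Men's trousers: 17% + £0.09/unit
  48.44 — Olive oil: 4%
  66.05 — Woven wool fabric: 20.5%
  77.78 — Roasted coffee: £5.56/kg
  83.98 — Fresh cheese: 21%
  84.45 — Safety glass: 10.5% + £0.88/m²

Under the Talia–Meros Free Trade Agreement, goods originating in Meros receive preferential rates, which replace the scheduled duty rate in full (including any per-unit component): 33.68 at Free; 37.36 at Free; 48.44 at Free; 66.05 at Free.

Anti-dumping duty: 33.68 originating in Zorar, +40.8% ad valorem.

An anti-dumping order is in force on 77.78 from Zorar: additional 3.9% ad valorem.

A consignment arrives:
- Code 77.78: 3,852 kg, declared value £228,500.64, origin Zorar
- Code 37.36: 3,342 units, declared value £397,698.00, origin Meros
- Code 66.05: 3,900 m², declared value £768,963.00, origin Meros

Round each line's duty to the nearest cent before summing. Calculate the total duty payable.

Line 1 (77.78, Zorar, 3,852 kg, £228,500.64):
Base rate for 77.78 is £5.56/kg.
Additional duty on 77.78 from Zorar: +3.9% ad valorem. Applied ad valorem rate = 3.9%.
Duty = £228,500.64 × 3.9% + 3,852 × £5.56 = £30,328.64.
Line 2 (37.36, Meros, 3,342 units, £397,698.00):
Base rate for 37.36 is 1.5%.
Origin Meros qualifies under the Talia–Meros agreement and 37.36 is covered: preferential rate Free applies instead.
Duty = £397,698.00 × 0% = £0.00.
Line 3 (66.05, Meros, 3,900 m², £768,963.00):
Base rate for 66.05 is 20.5%.
Origin Meros qualifies under the Talia–Meros agreement and 66.05 is covered: preferential rate Free applies instead.
Duty = £768,963.00 × 0% = £0.00.
Total = £30,328.64 + £0.00 + £0.00 = £30,328.64.

£30,328.64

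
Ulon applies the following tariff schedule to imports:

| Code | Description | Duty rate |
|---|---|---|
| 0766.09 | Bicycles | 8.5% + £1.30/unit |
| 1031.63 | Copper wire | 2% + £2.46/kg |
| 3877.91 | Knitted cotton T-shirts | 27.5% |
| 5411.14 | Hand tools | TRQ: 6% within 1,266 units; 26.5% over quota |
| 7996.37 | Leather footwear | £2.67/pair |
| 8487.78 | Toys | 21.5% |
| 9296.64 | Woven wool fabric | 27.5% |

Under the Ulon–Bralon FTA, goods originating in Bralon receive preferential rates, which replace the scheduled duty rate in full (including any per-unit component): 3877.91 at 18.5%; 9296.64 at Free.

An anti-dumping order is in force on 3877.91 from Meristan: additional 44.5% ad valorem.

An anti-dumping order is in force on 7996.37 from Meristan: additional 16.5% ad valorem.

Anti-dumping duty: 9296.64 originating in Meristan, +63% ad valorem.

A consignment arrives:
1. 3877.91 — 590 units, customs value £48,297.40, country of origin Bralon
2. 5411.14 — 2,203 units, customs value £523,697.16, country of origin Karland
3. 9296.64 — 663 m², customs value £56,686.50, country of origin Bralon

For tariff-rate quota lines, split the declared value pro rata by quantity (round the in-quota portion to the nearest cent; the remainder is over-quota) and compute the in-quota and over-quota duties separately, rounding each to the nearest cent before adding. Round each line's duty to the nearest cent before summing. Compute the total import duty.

£86,019.29

Line 1 (3877.91, Bralon, 590 units, £48,297.40):
Base rate for 3877.91 is 27.5%.
Origin Bralon qualifies under the Ulon–Bralon agreement and 3877.91 is covered: preferential rate 18.5% applies instead.
The additional-duty order on 3877.91 targets Meristan, not Bralon; it does not apply.
Duty = £48,297.40 × 18.5% = £8,935.02.
Line 2 (5411.14, Karland, 2,203 units, £523,697.16):
Code 5411.14 is under a tariff-rate quota (threshold 1,266 units). In-quota: 1,266 units at 6%; over-quota: 937 units at 26.5%.
Pro-rata value split: in-quota = £523,697.16 × 1,266/2,203 = £300,953.52; over-quota = £523,697.16 − £300,953.52 = £222,743.64.
In-quota duty = £300,953.52 × 6% = £18,057.21. Over-quota duty = £222,743.64 × 26.5% = £59,027.06.
Line duty = £18,057.21 + £59,027.06 = £77,084.27.
Line 3 (9296.64, Bralon, 663 m², £56,686.50):
Base rate for 9296.64 is 27.5%.
Origin Bralon qualifies under the Ulon–Bralon agreement and 9296.64 is covered: preferential rate Free applies instead.
The additional-duty order on 9296.64 targets Meristan, not Bralon; it does not apply.
Duty = £56,686.50 × 0% = £0.00.
Total = £8,935.02 + £77,084.27 + £0.00 = £86,019.29.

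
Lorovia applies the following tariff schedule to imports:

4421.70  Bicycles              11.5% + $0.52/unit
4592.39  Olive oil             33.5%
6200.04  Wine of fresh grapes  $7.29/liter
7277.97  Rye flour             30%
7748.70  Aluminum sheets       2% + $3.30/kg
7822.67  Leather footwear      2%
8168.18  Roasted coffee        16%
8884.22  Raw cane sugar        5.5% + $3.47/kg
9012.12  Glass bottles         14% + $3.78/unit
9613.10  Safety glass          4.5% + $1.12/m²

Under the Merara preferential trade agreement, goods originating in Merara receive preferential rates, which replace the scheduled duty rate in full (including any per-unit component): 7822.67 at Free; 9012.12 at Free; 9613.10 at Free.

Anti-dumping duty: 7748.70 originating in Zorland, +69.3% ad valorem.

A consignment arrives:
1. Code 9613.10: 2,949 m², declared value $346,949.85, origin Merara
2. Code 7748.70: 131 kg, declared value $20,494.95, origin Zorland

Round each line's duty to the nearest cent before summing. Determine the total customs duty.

$15,045.20

Line 1 (9613.10, Merara, 2,949 m², $346,949.85):
Base rate for 9613.10 is 4.5% + $1.12/m².
Origin Merara qualifies under the Lorovia–Merara agreement and 9613.10 is covered: preferential rate Free applies instead.
Duty = $346,949.85 × 0% = $0.00.
Line 2 (7748.70, Zorland, 131 kg, $20,494.95):
Base rate for 7748.70 is 2% + $3.30/kg.
Additional duty on 7748.70 from Zorland: +69.3%. Applied ad valorem rate: 2% + 69.3% = 71.3%.
Duty = $20,494.95 × 71.3% + 131 × $3.30 = $15,045.20.
Total = $0.00 + $15,045.20 = $15,045.20.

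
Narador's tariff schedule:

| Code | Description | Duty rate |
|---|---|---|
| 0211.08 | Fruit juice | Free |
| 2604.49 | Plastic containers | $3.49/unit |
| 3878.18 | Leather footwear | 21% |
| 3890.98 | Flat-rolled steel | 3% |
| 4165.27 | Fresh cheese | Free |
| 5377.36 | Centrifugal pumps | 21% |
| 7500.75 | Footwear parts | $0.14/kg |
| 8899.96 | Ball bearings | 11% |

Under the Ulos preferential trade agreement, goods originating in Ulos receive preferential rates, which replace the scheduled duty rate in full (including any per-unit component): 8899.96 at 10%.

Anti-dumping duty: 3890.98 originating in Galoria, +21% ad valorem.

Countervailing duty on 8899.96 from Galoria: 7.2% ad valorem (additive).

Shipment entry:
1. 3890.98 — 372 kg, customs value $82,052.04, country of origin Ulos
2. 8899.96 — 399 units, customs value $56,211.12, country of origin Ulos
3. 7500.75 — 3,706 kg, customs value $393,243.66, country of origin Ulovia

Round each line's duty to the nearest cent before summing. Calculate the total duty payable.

$8,601.51

Line 1 (3890.98, Ulos, 372 kg, $82,052.04):
Base rate for 3890.98 is 3%.
Origin Ulos is the FTA partner but 3890.98 is not on the preference list; base rate stands.
The additional-duty order on 3890.98 targets Galoria, not Ulos; it does not apply.
Duty = $82,052.04 × 3% = $2,461.56.
Line 2 (8899.96, Ulos, 399 units, $56,211.12):
Base rate for 8899.96 is 11%.
Origin Ulos qualifies under the Narador–Ulos agreement and 8899.96 is covered: preferential rate 10% applies instead.
The additional-duty order on 8899.96 targets Galoria, not Ulos; it does not apply.
Duty = $56,211.12 × 10% = $5,621.11.
Line 3 (7500.75, Ulovia, 3,706 kg, $393,243.66):
Base rate for 7500.75 is $0.14/kg.
Duty = 3,706 × $0.14 = $518.84.
Total = $2,461.56 + $5,621.11 + $518.84 = $8,601.51.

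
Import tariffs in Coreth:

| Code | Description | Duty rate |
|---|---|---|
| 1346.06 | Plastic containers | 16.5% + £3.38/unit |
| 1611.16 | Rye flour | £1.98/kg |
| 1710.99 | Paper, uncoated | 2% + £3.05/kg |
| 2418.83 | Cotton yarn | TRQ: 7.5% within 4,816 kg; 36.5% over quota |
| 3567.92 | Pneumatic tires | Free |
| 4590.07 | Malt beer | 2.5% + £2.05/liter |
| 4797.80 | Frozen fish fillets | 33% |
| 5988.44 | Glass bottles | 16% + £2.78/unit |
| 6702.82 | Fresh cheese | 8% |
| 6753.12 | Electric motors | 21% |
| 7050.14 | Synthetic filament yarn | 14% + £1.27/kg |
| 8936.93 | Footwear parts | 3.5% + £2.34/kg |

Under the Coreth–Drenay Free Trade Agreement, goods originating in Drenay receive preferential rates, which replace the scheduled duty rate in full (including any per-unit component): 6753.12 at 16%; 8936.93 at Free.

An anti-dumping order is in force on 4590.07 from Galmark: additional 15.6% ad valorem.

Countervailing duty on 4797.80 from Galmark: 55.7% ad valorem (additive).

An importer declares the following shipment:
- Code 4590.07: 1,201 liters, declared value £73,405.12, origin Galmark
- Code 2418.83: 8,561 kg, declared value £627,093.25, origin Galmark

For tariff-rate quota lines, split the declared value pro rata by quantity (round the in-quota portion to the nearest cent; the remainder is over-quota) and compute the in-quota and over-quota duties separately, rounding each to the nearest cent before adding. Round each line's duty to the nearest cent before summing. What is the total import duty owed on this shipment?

Line 1 (4590.07, Galmark, 1,201 liters, £73,405.12):
Base rate for 4590.07 is 2.5% + £2.05/liter.
Additional duty on 4590.07 from Galmark: +15.6%. Applied ad valorem rate: 2.5% + 15.6% = 18.1%.
Duty = £73,405.12 × 18.1% + 1,201 × £2.05 = £15,748.38.
Line 2 (2418.83, Galmark, 8,561 kg, £627,093.25):
Code 2418.83 is under a tariff-rate quota (threshold 4,816 kg). In-quota: 4,816 kg at 7.5%; over-quota: 3,745 kg at 36.5%.
Pro-rata value split: in-quota = £627,093.25 × 4,816/8,561 = £352,772.00; over-quota = £627,093.25 − £352,772.00 = £274,321.25.
In-quota duty = £352,772.00 × 7.5% = £26,457.90. Over-quota duty = £274,321.25 × 36.5% = £100,127.26.
Line duty = £26,457.90 + £100,127.26 = £126,585.16.
Total = £15,748.38 + £126,585.16 = £142,333.54.

£142,333.54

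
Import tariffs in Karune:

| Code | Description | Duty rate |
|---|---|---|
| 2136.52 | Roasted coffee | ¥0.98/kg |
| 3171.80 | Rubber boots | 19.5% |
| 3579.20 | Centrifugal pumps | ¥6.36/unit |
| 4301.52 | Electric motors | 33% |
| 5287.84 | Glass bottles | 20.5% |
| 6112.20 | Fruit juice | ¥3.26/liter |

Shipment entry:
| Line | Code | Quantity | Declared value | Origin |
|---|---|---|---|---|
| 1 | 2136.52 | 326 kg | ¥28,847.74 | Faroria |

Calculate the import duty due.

¥319.48

Line 1 (2136.52, Faroria, 326 kg, ¥28,847.74):
Base rate for 2136.52 is ¥0.98/kg.
Duty = 326 × ¥0.98 = ¥319.48.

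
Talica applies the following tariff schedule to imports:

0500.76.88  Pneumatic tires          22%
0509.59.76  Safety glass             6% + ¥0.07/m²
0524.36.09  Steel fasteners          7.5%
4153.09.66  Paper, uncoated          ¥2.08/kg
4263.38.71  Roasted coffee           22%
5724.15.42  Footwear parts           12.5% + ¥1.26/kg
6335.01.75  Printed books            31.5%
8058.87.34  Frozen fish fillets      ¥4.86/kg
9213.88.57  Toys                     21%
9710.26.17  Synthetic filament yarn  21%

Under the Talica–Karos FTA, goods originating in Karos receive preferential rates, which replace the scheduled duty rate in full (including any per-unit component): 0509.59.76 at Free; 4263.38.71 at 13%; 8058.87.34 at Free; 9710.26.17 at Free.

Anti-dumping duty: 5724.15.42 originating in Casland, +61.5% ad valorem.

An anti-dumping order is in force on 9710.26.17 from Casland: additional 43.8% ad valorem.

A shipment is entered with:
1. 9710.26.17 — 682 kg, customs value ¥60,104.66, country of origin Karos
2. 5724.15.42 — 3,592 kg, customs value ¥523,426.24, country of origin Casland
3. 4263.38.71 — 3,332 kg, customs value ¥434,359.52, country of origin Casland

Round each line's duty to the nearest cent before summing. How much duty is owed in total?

Line 1 (9710.26.17, Karos, 682 kg, ¥60,104.66):
Base rate for 9710.26.17 is 21%.
Origin Karos qualifies under the Talica–Karos agreement and 9710.26.17 is covered: preferential rate Free applies instead.
The additional-duty order on 9710.26.17 targets Casland, not Karos; it does not apply.
Duty = ¥60,104.66 × 0% = ¥0.00.
Line 2 (5724.15.42, Casland, 3,592 kg, ¥523,426.24):
Base rate for 5724.15.42 is 12.5% + ¥1.26/kg.
Additional duty on 5724.15.42 from Casland: +61.5%. Applied ad valorem rate: 12.5% + 61.5% = 74%.
Duty = ¥523,426.24 × 74% + 3,592 × ¥1.26 = ¥391,861.34.
Line 3 (4263.38.71, Casland, 3,332 kg, ¥434,359.52):
Base rate for 4263.38.71 is 22%.
4263.38.71 has an FTA preferential rate, but origin Casland is not Karos; base rate stands.
Duty = ¥434,359.52 × 22% = ¥95,559.09.
Total = ¥0.00 + ¥391,861.34 + ¥95,559.09 = ¥487,420.43.

¥487,420.43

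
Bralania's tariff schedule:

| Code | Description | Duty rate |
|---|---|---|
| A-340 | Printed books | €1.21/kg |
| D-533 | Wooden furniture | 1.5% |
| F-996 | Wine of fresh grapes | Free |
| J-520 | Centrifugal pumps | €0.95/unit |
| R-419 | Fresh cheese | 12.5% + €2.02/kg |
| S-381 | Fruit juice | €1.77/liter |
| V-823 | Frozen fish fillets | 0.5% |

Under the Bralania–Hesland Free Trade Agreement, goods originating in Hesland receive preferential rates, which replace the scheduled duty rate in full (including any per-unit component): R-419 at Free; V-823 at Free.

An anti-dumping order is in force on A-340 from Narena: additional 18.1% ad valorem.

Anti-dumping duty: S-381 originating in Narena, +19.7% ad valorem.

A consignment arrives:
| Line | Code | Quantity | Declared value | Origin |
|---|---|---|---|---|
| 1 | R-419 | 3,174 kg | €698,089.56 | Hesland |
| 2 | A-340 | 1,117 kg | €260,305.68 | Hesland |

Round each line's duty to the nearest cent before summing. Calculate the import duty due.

Line 1 (R-419, Hesland, 3,174 kg, €698,089.56):
Base rate for R-419 is 12.5% + €2.02/kg.
Origin Hesland qualifies under the Bralania–Hesland agreement and R-419 is covered: preferential rate Free applies instead.
Duty = €698,089.56 × 0% = €0.00.
Line 2 (A-340, Hesland, 1,117 kg, €260,305.68):
Base rate for A-340 is €1.21/kg.
Origin Hesland is the FTA partner but A-340 is not on the preference list; base rate stands.
The additional-duty order on A-340 targets Narena, not Hesland; it does not apply.
Duty = 1,117 × €1.21 = €1,351.57.
Total = €0.00 + €1,351.57 = €1,351.57.

€1,351.57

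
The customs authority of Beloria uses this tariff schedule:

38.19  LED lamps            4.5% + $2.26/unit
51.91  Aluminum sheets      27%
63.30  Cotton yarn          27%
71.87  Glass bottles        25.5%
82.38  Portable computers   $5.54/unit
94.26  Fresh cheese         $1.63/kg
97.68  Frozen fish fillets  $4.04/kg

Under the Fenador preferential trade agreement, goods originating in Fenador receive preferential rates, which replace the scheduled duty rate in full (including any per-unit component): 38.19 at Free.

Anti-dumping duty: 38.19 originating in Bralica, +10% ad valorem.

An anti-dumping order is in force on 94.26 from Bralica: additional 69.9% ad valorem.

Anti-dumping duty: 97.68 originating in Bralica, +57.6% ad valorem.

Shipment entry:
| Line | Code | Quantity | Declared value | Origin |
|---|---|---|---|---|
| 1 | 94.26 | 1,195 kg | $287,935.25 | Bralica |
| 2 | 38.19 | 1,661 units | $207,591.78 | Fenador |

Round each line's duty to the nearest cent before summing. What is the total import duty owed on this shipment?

$203,214.59

Line 1 (94.26, Bralica, 1,195 kg, $287,935.25):
Base rate for 94.26 is $1.63/kg.
Additional duty on 94.26 from Bralica: +69.9% ad valorem. Applied ad valorem rate = 69.9%.
Duty = $287,935.25 × 69.9% + 1,195 × $1.63 = $203,214.59.
Line 2 (38.19, Fenador, 1,661 units, $207,591.78):
Base rate for 38.19 is 4.5% + $2.26/unit.
Origin Fenador qualifies under the Beloria–Fenador agreement and 38.19 is covered: preferential rate Free applies instead.
The additional-duty order on 38.19 targets Bralica, not Fenador; it does not apply.
Duty = $207,591.78 × 0% = $0.00.
Total = $203,214.59 + $0.00 = $203,214.59.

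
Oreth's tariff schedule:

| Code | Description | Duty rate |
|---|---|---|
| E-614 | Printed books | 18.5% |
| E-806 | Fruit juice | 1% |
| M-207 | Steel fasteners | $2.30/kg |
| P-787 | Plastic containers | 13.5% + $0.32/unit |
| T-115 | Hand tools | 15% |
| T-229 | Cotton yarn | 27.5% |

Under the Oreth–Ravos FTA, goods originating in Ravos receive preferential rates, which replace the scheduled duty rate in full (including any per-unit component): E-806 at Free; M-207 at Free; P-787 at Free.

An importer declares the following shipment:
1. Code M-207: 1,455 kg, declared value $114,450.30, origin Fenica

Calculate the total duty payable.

$3,346.50

Line 1 (M-207, Fenica, 1,455 kg, $114,450.30):
Base rate for M-207 is $2.30/kg.
M-207 has an FTA preferential rate, but origin Fenica is not Ravos; base rate stands.
Duty = 1,455 × $2.30 = $3,346.50.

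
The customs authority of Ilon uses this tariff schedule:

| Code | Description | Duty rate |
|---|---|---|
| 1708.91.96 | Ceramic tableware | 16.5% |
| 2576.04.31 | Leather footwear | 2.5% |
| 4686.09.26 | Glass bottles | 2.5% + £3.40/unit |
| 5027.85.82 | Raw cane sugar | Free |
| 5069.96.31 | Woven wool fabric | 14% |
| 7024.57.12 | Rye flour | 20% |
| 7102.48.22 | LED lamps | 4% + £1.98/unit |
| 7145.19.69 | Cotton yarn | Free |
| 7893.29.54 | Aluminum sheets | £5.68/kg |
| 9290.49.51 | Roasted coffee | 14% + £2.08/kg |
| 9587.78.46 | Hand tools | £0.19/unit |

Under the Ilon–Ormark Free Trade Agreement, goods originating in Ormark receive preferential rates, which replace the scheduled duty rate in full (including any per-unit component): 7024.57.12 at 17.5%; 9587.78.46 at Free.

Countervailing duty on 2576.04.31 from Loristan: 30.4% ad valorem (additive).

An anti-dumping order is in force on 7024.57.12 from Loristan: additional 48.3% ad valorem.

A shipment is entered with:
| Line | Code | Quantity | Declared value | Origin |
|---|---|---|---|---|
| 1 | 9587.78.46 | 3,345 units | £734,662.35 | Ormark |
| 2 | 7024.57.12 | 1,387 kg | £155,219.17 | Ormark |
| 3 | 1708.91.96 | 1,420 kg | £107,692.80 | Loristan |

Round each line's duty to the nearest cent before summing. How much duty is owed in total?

£44,932.66

Line 1 (9587.78.46, Ormark, 3,345 units, £734,662.35):
Base rate for 9587.78.46 is £0.19/unit.
Origin Ormark qualifies under the Ilon–Ormark agreement and 9587.78.46 is covered: preferential rate Free applies instead.
Duty = £734,662.35 × 0% = £0.00.
Line 2 (7024.57.12, Ormark, 1,387 kg, £155,219.17):
Base rate for 7024.57.12 is 20%.
Origin Ormark qualifies under the Ilon–Ormark agreement and 7024.57.12 is covered: preferential rate 17.5% applies instead.
The additional-duty order on 7024.57.12 targets Loristan, not Ormark; it does not apply.
Duty = £155,219.17 × 17.5% = £27,163.35.
Line 3 (1708.91.96, Loristan, 1,420 kg, £107,692.80):
Base rate for 1708.91.96 is 16.5%.
Duty = £107,692.80 × 16.5% = £17,769.31.
Total = £0.00 + £27,163.35 + £17,769.31 = £44,932.66.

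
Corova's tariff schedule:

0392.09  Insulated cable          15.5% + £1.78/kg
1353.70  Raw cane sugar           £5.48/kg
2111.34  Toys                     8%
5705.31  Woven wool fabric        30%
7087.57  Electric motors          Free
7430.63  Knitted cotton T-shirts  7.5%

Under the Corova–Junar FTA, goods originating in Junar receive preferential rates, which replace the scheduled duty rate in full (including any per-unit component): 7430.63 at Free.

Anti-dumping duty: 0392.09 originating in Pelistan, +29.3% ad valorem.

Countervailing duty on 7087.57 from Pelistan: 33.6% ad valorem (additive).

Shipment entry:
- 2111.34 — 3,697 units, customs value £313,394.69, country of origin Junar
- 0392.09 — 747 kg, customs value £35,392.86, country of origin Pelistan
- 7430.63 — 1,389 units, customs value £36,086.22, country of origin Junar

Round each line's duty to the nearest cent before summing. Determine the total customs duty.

Line 1 (2111.34, Junar, 3,697 units, £313,394.69):
Base rate for 2111.34 is 8%.
Origin Junar is the FTA partner but 2111.34 is not on the preference list; base rate stands.
Duty = £313,394.69 × 8% = £25,071.58.
Line 2 (0392.09, Pelistan, 747 kg, £35,392.86):
Base rate for 0392.09 is 15.5% + £1.78/kg.
Additional duty on 0392.09 from Pelistan: +29.3%. Applied ad valorem rate: 15.5% + 29.3% = 44.8%.
Duty = £35,392.86 × 44.8% + 747 × £1.78 = £17,185.66.
Line 3 (7430.63, Junar, 1,389 units, £36,086.22):
Base rate for 7430.63 is 7.5%.
Origin Junar qualifies under the Corova–Junar agreement and 7430.63 is covered: preferential rate Free applies instead.
Duty = £36,086.22 × 0% = £0.00.
Total = £25,071.58 + £17,185.66 + £0.00 = £42,257.24.

£42,257.24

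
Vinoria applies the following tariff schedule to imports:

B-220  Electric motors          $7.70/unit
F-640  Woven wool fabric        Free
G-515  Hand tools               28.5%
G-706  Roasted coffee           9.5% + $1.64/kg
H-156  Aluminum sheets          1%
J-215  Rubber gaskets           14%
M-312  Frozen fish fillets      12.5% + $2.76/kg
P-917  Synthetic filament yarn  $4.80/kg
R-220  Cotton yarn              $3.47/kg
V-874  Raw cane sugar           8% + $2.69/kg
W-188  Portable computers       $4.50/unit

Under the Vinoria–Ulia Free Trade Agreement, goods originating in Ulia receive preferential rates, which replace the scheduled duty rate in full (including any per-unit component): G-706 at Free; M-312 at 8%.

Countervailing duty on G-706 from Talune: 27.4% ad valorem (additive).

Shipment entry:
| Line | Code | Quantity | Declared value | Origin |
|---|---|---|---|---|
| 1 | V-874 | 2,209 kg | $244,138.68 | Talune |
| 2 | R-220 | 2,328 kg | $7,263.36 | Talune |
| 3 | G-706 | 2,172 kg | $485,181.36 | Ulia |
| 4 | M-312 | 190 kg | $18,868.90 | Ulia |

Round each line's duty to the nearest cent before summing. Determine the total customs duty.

Line 1 (V-874, Talune, 2,209 kg, $244,138.68):
Base rate for V-874 is 8% + $2.69/kg.
Duty = $244,138.68 × 8% + 2,209 × $2.69 = $25,473.30.
Line 2 (R-220, Talune, 2,328 kg, $7,263.36):
Base rate for R-220 is $3.47/kg.
Duty = 2,328 × $3.47 = $8,078.16.
Line 3 (G-706, Ulia, 2,172 kg, $485,181.36):
Base rate for G-706 is 9.5% + $1.64/kg.
Origin Ulia qualifies under the Vinoria–Ulia agreement and G-706 is covered: preferential rate Free applies instead.
The additional-duty order on G-706 targets Talune, not Ulia; it does not apply.
Duty = $485,181.36 × 0% = $0.00.
Line 4 (M-312, Ulia, 190 kg, $18,868.90):
Base rate for M-312 is 12.5% + $2.76/kg.
Origin Ulia qualifies under the Vinoria–Ulia agreement and M-312 is covered: preferential rate 8% applies instead.
Duty = $18,868.90 × 8% = $1,509.51.
Total = $25,473.30 + $8,078.16 + $0.00 + $1,509.51 = $35,060.97.

$35,060.97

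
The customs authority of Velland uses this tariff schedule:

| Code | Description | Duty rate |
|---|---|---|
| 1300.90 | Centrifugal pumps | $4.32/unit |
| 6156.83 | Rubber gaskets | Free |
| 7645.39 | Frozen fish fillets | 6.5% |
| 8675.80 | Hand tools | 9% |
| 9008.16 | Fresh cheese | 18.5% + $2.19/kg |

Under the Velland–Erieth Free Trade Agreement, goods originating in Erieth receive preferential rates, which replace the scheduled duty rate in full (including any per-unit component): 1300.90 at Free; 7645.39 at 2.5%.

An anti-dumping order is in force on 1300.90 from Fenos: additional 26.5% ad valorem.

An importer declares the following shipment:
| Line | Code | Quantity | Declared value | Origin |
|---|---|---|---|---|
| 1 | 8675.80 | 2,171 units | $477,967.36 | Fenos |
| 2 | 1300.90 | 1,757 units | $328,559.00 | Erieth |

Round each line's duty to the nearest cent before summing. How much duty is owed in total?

$43,017.06

Line 1 (8675.80, Fenos, 2,171 units, $477,967.36):
Base rate for 8675.80 is 9%.
Duty = $477,967.36 × 9% = $43,017.06.
Line 2 (1300.90, Erieth, 1,757 units, $328,559.00):
Base rate for 1300.90 is $4.32/unit.
Origin Erieth qualifies under the Velland–Erieth agreement and 1300.90 is covered: preferential rate Free applies instead.
The additional-duty order on 1300.90 targets Fenos, not Erieth; it does not apply.
Duty = $328,559.00 × 0% = $0.00.
Total = $43,017.06 + $0.00 = $43,017.06.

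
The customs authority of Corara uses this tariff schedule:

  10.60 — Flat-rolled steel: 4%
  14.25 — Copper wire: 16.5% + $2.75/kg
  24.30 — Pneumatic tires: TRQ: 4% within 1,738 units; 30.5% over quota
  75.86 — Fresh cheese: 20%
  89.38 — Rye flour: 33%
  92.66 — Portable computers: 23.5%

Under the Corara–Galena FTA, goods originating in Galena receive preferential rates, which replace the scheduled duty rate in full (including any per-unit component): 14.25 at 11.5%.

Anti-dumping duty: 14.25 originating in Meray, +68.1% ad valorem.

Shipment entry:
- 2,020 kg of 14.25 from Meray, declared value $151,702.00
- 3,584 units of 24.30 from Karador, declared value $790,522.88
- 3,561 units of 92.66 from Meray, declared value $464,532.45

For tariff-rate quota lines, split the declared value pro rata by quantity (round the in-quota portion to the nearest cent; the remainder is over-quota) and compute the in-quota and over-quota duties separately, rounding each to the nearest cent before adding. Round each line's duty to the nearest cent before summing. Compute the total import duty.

Line 1 (14.25, Meray, 2,020 kg, $151,702.00):
Base rate for 14.25 is 16.5% + $2.75/kg.
14.25 has an FTA preferential rate, but origin Meray is not Galena; base rate stands.
Additional duty on 14.25 from Meray: +68.1%. Applied ad valorem rate: 16.5% + 68.1% = 84.6%.
Duty = $151,702.00 × 84.6% + 2,020 × $2.75 = $133,894.89.
Line 2 (24.30, Karador, 3,584 units, $790,522.88):
Code 24.30 is under a tariff-rate quota (threshold 1,738 units). In-quota: 1,738 units at 4%; over-quota: 1,846 units at 30.5%.
Pro-rata value split: in-quota = $790,522.88 × 1,738/3,584 = $383,350.66; over-quota = $790,522.88 − $383,350.66 = $407,172.22.
In-quota duty = $383,350.66 × 4% = $15,334.03. Over-quota duty = $407,172.22 × 30.5% = $124,187.53.
Line duty = $15,334.03 + $124,187.53 = $139,521.56.
Line 3 (92.66, Meray, 3,561 units, $464,532.45):
Base rate for 92.66 is 23.5%.
Duty = $464,532.45 × 23.5% = $109,165.13.
Total = $133,894.89 + $139,521.56 + $109,165.13 = $382,581.58.

$382,581.58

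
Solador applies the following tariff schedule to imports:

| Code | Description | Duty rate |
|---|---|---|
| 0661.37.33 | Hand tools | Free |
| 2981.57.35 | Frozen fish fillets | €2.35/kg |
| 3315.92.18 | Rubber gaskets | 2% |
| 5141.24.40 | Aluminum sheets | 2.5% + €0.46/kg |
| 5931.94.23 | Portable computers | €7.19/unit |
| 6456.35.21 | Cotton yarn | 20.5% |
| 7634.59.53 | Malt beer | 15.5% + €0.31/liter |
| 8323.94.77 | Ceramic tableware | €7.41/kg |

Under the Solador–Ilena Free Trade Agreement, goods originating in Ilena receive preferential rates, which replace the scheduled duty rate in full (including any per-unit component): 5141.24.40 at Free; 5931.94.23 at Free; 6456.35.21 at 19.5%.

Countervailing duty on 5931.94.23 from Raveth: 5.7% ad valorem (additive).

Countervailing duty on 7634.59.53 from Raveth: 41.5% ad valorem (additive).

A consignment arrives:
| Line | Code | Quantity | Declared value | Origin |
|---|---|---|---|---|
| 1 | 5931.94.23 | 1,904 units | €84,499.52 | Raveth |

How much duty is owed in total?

Line 1 (5931.94.23, Raveth, 1,904 units, €84,499.52):
Base rate for 5931.94.23 is €7.19/unit.
5931.94.23 has an FTA preferential rate, but origin Raveth is not Ilena; base rate stands.
Additional duty on 5931.94.23 from Raveth: +5.7% ad valorem. Applied ad valorem rate = 5.7%.
Duty = €84,499.52 × 5.7% + 1,904 × €7.19 = €18,506.23.

€18,506.23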